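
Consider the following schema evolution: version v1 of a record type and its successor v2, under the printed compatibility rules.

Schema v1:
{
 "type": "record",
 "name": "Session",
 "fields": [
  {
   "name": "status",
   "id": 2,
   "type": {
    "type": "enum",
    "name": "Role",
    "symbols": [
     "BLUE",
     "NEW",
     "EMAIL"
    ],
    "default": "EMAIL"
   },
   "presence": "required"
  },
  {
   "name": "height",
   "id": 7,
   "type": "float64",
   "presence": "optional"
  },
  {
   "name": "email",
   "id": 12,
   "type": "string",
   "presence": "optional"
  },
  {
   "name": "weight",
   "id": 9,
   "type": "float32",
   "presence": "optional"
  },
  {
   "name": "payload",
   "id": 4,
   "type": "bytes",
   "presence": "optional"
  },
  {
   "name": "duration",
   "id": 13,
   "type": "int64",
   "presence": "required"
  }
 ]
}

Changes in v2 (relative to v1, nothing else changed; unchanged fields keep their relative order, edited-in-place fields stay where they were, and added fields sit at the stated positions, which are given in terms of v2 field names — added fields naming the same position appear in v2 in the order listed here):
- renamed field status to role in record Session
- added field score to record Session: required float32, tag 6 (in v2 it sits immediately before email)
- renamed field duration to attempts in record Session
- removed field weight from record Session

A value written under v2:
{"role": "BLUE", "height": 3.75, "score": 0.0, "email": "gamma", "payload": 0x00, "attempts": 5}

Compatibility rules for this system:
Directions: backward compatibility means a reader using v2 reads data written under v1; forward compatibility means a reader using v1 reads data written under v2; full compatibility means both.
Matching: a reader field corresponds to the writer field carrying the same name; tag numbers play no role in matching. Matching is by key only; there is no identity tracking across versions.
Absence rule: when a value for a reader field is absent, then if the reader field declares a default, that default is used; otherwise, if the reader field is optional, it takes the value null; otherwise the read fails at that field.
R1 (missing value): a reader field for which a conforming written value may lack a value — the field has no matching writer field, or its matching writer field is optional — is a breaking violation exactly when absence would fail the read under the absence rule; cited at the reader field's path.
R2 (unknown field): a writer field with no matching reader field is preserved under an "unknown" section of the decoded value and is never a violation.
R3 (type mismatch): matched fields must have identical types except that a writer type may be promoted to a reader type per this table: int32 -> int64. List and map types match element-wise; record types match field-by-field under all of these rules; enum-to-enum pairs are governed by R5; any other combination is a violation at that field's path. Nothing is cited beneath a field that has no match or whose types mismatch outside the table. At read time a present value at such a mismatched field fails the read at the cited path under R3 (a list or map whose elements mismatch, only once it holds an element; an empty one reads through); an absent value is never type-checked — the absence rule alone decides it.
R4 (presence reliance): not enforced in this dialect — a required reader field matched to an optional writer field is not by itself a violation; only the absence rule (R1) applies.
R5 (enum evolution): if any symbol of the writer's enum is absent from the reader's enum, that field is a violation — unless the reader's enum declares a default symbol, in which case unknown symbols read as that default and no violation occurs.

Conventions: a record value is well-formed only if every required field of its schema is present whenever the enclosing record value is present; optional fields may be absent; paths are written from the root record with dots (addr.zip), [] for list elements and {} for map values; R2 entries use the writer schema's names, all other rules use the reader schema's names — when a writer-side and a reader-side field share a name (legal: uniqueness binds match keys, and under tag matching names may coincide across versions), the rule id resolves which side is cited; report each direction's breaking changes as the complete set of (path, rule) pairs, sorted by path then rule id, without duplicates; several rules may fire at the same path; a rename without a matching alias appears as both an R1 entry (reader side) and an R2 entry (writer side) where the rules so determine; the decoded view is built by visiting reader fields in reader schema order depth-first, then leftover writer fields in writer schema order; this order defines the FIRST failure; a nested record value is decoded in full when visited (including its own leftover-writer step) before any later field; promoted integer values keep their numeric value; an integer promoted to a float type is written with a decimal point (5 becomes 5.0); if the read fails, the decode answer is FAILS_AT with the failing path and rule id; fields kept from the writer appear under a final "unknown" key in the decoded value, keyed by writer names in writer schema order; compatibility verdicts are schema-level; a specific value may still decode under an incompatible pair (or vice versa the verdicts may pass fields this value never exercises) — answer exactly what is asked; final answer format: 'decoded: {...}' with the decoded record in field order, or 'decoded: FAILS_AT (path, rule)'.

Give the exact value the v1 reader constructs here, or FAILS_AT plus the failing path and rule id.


arrows below run writer -> reader for Session
migrating the Session value to v1:
  read fails at status under R1 (no fill)
  => FAILS_AT (status, R1)
remaining Session differences; none change what is asked:
  added field score to record Session: required float32, tag 6 (in v2 it sits immediately before email) -> shifts the Session verdicts, not this decode
  renamed field duration to attempts in record Session -> shifts the Session verdicts, not this decode
  removed field weight from record Session -> no rule fires on it and the decoded Session view is identical with or without it

decoded: FAILS_AT (status, R1)


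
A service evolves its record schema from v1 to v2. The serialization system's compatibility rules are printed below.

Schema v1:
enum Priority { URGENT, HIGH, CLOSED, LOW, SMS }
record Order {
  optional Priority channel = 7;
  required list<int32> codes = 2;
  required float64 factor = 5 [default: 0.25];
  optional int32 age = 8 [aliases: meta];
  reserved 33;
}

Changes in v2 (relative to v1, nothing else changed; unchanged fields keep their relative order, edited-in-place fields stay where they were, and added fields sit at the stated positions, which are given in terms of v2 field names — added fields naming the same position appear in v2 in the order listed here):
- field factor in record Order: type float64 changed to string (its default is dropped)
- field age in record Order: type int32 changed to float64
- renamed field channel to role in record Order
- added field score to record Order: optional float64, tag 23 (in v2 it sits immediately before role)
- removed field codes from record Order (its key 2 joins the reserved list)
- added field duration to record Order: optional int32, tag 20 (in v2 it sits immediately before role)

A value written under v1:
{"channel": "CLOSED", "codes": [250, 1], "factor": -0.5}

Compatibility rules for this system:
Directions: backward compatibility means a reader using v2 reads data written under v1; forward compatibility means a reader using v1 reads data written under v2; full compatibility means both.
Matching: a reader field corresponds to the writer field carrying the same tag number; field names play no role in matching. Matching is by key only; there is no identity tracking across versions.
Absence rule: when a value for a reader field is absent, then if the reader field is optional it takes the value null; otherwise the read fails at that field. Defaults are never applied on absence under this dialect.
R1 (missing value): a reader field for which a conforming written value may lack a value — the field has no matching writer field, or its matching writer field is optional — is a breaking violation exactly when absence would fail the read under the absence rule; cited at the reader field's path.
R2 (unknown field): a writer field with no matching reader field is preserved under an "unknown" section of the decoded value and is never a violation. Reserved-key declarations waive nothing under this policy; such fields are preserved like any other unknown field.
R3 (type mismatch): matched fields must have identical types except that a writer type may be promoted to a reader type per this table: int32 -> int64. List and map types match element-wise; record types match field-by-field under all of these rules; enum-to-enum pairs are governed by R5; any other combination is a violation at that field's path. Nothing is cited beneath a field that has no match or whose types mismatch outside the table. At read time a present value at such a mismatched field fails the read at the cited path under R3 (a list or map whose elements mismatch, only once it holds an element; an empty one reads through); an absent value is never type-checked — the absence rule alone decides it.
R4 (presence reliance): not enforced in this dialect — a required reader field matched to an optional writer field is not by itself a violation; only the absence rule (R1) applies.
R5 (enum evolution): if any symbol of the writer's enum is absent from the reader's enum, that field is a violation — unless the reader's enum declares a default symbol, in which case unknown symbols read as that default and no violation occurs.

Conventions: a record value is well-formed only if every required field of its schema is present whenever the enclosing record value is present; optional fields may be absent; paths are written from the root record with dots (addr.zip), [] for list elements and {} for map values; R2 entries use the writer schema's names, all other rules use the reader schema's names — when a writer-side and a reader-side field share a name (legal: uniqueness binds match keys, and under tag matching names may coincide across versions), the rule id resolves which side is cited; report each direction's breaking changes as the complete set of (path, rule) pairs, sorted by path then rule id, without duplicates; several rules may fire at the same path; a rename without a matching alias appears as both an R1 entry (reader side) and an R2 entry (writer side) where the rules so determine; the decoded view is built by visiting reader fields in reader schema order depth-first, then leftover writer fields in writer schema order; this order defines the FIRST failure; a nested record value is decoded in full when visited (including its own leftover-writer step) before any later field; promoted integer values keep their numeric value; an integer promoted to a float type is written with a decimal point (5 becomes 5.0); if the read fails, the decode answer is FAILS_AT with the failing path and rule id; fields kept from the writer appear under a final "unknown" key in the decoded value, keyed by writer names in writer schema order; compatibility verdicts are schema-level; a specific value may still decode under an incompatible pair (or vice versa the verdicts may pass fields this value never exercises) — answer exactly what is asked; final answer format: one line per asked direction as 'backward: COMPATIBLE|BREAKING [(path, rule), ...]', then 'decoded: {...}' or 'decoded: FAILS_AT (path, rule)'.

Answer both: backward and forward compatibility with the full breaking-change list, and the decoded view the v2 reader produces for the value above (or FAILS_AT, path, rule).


each type pair in Order: writer, then reader
backward on Order — v2 reading data written by v1:
  no writer field matches reader score
  no writer field matches reader duration
  Priority -> Priority, writer optional: role aligns to channel
  float64 -> string, writer required: factor aligns to factor
  int32 -> float64, writer optional: age aligns to age
  leftover writer field: codes
  rule R3 violated at age
  rule R3 violated at factor
  => backward verdict for Order: BREAKING, 2 violation(s)
forward on Order — v1 reading data written by v2:
  Priority -> Priority, writer optional: channel aligns to role
  no writer field matches reader codes
  string -> float64, writer required: factor aligns to factor
  float64 -> int32, writer optional: age aligns to age
  leftover writer field: score
  leftover writer field: duration
  rule R3 violated at age
  rule R1 violated at codes
  rule R3 violated at factor
  => forward verdict for Order: BREAKING, 3 violation(s)
decode (reader v2):
  score := null (not supplied -> null)
  duration := null (not supplied -> null)
  role := "CLOSED" (from writer channel)
  read fails at factor under R3
  => FAILS_AT (factor, R3)

backward: BREAKING [(age, R3), (factor, R3)]; forward: BREAKING [(age, R3), (codes, R1), (factor, R3)]; decoded: FAILS_AT (factor, R3)


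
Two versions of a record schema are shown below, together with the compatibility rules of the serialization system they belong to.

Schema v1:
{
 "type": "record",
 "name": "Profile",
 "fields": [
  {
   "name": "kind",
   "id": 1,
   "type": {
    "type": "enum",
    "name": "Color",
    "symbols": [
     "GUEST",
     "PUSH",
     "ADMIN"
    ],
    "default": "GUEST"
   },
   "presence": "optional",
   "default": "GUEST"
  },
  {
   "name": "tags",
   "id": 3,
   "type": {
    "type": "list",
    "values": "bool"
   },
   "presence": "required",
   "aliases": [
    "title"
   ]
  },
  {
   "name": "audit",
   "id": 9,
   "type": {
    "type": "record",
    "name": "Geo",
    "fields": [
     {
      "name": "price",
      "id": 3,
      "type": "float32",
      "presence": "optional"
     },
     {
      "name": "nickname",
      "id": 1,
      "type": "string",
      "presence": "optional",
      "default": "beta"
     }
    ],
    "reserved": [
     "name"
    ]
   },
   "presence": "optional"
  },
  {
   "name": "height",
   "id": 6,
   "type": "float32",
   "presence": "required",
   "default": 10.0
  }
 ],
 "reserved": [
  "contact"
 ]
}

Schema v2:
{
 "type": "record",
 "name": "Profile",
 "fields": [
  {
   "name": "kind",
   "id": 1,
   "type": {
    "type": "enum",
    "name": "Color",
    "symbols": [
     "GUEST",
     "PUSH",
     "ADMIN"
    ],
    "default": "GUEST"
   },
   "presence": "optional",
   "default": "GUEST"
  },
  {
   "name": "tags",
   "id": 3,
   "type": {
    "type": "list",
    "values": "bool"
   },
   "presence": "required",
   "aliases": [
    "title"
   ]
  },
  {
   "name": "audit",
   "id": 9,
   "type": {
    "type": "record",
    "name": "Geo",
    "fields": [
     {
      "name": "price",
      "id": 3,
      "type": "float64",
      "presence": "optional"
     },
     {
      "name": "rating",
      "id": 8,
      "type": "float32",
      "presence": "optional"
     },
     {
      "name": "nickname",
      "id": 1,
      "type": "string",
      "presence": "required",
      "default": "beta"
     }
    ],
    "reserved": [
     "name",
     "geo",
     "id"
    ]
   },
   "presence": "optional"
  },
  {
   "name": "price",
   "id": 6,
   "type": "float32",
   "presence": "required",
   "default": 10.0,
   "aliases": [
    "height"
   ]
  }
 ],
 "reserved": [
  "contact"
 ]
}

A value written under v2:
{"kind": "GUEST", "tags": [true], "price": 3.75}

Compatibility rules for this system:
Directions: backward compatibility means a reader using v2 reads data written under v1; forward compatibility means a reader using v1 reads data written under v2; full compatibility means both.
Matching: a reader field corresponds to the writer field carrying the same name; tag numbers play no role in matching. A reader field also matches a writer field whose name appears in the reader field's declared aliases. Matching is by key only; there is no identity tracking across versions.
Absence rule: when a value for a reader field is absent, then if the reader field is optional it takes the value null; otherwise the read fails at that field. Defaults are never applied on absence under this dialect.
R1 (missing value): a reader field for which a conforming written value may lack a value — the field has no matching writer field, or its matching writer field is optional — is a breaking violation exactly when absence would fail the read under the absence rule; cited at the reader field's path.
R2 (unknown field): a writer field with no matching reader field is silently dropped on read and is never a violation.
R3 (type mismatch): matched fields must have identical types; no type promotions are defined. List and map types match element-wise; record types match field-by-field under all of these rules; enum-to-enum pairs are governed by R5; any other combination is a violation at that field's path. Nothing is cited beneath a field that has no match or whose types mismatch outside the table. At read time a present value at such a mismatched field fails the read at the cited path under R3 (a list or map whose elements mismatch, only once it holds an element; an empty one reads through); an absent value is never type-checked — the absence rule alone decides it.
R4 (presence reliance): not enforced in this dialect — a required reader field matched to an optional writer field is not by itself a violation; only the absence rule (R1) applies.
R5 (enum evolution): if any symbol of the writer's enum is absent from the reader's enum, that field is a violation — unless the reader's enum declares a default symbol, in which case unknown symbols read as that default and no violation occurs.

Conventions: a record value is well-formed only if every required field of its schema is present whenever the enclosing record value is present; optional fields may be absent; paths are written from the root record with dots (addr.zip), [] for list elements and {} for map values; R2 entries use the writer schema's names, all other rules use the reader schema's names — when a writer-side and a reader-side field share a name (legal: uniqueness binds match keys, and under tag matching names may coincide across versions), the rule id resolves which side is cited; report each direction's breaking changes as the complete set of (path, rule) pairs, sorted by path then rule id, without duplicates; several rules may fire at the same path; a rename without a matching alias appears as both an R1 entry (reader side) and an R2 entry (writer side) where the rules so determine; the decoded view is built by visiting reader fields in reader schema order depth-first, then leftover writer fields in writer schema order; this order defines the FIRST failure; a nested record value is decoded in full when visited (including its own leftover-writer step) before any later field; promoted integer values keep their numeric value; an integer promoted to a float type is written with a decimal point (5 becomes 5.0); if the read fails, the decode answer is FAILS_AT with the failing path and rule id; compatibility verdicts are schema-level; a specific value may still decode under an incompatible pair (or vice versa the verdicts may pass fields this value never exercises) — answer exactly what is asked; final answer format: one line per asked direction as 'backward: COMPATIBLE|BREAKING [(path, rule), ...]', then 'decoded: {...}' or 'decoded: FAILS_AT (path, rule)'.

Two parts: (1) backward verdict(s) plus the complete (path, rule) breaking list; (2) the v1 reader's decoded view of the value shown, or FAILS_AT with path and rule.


each type pair in Profile: writer, then reader
backward for Profile (reader v2, writer v1):
  writer optional, Color -> Color: reader kind maps from writer kind
  writer required, list<bool> -> list<bool>: reader tags maps from writer tags
  writer optional, Geo -> Geo: reader audit maps from writer audit
  writer required, float32 -> float32: reader price maps from writer height
  writer optional, float32 -> float64: reader audit.price maps from writer audit.price
  audit.rating has no writer counterpart
  writer optional, string -> string: reader audit.nickname maps from writer audit.nickname
  breaking: (audit.nickname, R1)
  breaking: (audit.price, R3)
  => backward: BREAKING (2)
decode walk for Profile under reader schema v1:
  kind := "GUEST"
  tags := [true]
  audit := null (absent, optional -> null)
  read fails at height under R1 (no fill)
  => FAILS_AT (height, R1)
diffs on Profile not affecting the asked answer:
  added field rating to record Geo: optional float32, tag 8 (in v2 it sits immediately before nickname) -> triggers nothing under Profile's printed rules — same verdict

backward: BREAKING [(audit.nickname, R1), (audit.price, R3)]; decoded: FAILS_AT (height, R1)


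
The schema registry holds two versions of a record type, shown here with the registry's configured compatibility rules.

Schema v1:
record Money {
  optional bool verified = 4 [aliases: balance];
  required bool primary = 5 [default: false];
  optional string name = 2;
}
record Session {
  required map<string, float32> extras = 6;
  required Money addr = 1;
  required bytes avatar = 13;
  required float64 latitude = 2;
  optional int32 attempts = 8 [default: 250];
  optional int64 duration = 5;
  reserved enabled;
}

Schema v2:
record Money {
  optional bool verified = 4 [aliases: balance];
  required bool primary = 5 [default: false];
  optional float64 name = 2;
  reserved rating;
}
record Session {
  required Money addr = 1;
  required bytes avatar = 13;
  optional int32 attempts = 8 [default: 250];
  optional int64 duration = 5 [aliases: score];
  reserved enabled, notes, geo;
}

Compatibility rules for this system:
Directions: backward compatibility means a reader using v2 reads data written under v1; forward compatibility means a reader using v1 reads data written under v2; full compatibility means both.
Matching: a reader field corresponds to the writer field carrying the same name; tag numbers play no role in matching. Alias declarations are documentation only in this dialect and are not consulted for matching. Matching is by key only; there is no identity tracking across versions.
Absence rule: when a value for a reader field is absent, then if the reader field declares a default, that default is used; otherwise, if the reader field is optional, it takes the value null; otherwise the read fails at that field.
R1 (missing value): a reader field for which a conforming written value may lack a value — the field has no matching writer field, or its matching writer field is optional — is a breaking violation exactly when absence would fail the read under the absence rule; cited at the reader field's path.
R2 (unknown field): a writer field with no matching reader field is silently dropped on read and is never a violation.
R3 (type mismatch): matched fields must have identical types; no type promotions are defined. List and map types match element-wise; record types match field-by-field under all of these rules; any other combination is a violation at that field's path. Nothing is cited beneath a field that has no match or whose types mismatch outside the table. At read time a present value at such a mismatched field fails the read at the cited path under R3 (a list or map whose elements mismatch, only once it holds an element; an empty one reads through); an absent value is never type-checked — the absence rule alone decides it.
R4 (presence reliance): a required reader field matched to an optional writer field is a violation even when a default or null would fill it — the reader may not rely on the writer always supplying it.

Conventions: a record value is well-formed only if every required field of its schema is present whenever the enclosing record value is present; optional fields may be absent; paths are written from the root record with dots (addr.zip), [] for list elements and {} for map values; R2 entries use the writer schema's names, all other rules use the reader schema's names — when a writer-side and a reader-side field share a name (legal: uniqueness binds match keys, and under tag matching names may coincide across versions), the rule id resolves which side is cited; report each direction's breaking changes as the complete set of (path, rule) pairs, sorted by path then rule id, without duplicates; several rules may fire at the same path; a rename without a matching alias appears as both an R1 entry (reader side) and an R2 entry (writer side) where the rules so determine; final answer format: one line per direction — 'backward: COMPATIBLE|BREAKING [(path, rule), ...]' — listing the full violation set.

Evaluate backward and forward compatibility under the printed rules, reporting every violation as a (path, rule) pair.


arrows below run writer -> reader for Session
backward analysis of Session with v2 as reader and v1 as writer:
  writer required, Money -> Money: reader addr maps from writer addr
  writer required, bytes -> bytes: reader avatar maps from writer avatar
  writer optional, int32 -> int32: reader attempts maps from writer attempts
  writer optional, int64 -> int64: reader duration maps from writer duration
  writer extras: unknown to reader
  writer latitude: unknown to reader
  writer optional, bool -> bool: reader addr.verified maps from writer addr.verified
  writer required, bool -> bool: reader addr.primary maps from writer addr.primary
  writer optional, string -> float64: reader addr.name maps from writer addr.name
  breaking: (addr.name, R3)
  backward on Session therefore BREAKING (1)
forward analysis of Session with v1 as reader and v2 as writer:
  extras: no writer-side match
  writer required, Money -> Money: reader addr maps from writer addr
  writer required, bytes -> bytes: reader avatar maps from writer avatar
  latitude: no writer-side match
  writer optional, int32 -> int32: reader attempts maps from writer attempts
  writer optional, int64 -> int64: reader duration maps from writer duration
  writer optional, bool -> bool: reader addr.verified maps from writer addr.verified
  writer required, bool -> bool: reader addr.primary maps from writer addr.primary
  writer optional, float64 -> string: reader addr.name maps from writer addr.name
  breaking: (addr.name, R3)
  breaking: (extras, R1)
  breaking: (latitude, R1)
  forward on Session therefore BREAKING (3)

backward: BREAKING [(addr.name, R3)]; forward: BREAKING [(addr.name, R3), (extras, R1), (latitude, R1)]


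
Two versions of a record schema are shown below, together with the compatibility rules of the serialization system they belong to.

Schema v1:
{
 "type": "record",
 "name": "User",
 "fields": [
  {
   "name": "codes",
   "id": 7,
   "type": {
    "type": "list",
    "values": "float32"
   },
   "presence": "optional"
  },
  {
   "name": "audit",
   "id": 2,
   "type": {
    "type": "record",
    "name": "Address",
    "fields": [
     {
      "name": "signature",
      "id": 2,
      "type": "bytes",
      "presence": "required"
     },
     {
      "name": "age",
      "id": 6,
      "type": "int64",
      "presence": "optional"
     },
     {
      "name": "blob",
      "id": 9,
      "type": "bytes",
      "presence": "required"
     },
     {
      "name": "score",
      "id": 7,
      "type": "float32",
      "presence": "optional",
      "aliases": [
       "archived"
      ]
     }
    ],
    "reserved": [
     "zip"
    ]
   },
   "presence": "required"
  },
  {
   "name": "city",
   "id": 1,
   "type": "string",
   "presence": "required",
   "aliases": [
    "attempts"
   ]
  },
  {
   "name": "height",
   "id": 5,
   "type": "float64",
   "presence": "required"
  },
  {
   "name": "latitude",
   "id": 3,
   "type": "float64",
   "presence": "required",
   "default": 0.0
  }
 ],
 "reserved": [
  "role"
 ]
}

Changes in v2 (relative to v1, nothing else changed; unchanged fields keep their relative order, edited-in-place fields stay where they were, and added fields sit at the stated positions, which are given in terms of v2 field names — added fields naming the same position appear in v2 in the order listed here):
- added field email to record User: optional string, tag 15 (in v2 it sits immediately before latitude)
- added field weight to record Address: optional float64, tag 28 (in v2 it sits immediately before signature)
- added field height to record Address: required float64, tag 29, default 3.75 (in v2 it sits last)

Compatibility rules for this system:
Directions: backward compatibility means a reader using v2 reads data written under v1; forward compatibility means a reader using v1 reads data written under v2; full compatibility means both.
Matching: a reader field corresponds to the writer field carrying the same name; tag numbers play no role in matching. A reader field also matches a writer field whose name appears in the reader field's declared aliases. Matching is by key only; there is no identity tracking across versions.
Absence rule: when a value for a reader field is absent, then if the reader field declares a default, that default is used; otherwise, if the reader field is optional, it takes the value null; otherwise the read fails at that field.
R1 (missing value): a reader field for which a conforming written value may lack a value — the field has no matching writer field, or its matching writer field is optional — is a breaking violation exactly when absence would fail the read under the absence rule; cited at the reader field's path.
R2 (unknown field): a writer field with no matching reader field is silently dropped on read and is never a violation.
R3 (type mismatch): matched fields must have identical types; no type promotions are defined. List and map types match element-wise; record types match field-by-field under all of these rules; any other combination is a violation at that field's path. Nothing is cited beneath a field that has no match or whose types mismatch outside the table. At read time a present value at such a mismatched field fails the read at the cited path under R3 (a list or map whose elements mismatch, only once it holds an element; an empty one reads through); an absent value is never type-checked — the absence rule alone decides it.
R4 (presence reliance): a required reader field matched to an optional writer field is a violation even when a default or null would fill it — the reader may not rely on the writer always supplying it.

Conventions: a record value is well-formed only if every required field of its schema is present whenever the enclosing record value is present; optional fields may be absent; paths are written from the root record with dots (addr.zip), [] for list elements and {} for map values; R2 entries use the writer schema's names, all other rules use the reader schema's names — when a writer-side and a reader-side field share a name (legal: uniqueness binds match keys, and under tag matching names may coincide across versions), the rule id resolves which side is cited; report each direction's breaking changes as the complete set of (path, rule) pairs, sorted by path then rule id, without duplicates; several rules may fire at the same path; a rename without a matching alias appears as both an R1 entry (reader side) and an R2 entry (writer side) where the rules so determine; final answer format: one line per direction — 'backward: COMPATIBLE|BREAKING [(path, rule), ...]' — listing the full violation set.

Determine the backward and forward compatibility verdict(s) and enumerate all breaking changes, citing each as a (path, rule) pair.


arrows below run writer -> reader for User
backward for User (reader v2, writer v1):
  writer optional, list<float32> -> list<float32>: reader codes maps from writer codes
  writer required, Address -> Address: reader audit maps from writer audit
  writer required, string -> string: reader city maps from writer city
  writer required, float64 -> float64: reader height maps from writer height
  email: no writer-side match
  writer required, float64 -> float64: reader latitude maps from writer latitude
  audit.weight: no writer-side match
  writer required, bytes -> bytes: reader audit.signature maps from writer audit.signature
  writer optional, int64 -> int64: reader audit.age maps from writer audit.age
  writer required, bytes -> bytes: reader audit.blob maps from writer audit.blob
  writer optional, float32 -> float32: reader audit.score maps from writer audit.score
  audit.height: no writer-side match
  => backward: COMPATIBLE
forward for User (reader v1, writer v2):
  writer optional, list<float32> -> list<float32>: reader codes maps from writer codes
  writer required, Address -> Address: reader audit maps from writer audit
  writer required, string -> string: reader city maps from writer city
  writer required, float64 -> float64: reader height maps from writer height
  writer required, float64 -> float64: reader latitude maps from writer latitude
  writer email: unknown to reader
  writer required, bytes -> bytes: reader audit.signature maps from writer audit.signature
  writer optional, int64 -> int64: reader audit.age maps from writer audit.age
  writer required, bytes -> bytes: reader audit.blob maps from writer audit.blob
  writer optional, float32 -> float32: reader audit.score maps from writer audit.score
  writer audit.weight: unknown to reader
  writer audit.height: unknown to reader
  => forward: COMPATIBLE

backward: COMPATIBLE []; forward: COMPATIBLE []


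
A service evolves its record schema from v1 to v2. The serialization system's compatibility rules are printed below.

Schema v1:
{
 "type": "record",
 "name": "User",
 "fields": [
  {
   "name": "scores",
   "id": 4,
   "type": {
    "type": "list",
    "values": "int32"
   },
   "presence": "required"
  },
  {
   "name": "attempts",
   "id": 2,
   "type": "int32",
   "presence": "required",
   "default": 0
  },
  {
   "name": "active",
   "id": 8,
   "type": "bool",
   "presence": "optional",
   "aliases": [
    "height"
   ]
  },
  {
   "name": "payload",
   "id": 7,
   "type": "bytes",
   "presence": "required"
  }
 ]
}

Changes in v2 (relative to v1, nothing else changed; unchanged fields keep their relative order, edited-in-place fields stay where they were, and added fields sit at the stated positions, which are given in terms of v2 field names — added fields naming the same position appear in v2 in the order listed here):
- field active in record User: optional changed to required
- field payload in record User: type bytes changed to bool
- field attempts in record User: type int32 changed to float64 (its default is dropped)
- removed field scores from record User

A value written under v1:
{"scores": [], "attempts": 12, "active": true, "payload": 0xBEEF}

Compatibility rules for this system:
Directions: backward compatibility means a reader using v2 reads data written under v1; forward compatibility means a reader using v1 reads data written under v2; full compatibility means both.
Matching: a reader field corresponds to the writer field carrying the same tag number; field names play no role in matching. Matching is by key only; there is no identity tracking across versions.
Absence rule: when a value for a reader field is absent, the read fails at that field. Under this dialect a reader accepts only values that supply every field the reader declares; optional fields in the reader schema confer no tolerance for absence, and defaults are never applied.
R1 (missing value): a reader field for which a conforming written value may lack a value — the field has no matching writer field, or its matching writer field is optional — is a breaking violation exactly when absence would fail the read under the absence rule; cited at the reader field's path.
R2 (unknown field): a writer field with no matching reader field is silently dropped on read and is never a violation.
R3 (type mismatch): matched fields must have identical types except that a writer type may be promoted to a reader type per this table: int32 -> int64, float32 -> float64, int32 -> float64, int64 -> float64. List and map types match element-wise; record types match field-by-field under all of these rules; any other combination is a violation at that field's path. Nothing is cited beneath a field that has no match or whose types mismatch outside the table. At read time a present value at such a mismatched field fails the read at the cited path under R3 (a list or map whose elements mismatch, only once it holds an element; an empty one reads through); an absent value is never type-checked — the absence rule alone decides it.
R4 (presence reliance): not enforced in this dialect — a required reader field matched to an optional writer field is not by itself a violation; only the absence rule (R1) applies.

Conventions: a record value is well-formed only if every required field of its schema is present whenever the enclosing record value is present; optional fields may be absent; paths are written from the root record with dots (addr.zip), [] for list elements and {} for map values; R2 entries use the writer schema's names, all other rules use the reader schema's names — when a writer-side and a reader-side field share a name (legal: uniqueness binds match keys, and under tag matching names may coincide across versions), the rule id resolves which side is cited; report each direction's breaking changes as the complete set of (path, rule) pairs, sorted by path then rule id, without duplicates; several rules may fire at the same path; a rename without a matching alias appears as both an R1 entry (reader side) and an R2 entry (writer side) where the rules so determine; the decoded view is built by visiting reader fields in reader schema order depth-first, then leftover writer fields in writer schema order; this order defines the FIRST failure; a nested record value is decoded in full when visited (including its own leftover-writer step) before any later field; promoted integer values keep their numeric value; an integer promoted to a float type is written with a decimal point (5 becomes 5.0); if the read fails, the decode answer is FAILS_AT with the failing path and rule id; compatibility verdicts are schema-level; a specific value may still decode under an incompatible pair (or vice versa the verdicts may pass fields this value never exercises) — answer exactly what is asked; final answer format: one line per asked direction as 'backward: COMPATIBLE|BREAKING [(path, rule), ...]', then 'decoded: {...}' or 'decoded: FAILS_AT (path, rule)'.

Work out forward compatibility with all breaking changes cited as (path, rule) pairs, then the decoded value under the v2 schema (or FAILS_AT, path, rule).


in User below, arrows point writer -> reader
checking forward for User: reader v1 against writer v2:
  scores: no writer-side match
  writer required, float64 -> int32: reader attempts maps from writer attempts
  writer required, bool -> bool: reader active maps from writer active
  writer required, bool -> bytes: reader payload maps from writer payload
  breaking: (attempts, R3)
  breaking: (payload, R3)
  breaking: (scores, R1)
  forward on User therefore BREAKING (3)
decode walk for User under reader schema v2:
  attempts := 12.0 (int32 -> float64)
  active := true
  read fails at payload under R3
  => FAILS_AT (payload, R3)

forward: BREAKING [(attempts, R3), (payload, R3), (scores, R1)]; decoded: FAILS_AT (payload, R3)


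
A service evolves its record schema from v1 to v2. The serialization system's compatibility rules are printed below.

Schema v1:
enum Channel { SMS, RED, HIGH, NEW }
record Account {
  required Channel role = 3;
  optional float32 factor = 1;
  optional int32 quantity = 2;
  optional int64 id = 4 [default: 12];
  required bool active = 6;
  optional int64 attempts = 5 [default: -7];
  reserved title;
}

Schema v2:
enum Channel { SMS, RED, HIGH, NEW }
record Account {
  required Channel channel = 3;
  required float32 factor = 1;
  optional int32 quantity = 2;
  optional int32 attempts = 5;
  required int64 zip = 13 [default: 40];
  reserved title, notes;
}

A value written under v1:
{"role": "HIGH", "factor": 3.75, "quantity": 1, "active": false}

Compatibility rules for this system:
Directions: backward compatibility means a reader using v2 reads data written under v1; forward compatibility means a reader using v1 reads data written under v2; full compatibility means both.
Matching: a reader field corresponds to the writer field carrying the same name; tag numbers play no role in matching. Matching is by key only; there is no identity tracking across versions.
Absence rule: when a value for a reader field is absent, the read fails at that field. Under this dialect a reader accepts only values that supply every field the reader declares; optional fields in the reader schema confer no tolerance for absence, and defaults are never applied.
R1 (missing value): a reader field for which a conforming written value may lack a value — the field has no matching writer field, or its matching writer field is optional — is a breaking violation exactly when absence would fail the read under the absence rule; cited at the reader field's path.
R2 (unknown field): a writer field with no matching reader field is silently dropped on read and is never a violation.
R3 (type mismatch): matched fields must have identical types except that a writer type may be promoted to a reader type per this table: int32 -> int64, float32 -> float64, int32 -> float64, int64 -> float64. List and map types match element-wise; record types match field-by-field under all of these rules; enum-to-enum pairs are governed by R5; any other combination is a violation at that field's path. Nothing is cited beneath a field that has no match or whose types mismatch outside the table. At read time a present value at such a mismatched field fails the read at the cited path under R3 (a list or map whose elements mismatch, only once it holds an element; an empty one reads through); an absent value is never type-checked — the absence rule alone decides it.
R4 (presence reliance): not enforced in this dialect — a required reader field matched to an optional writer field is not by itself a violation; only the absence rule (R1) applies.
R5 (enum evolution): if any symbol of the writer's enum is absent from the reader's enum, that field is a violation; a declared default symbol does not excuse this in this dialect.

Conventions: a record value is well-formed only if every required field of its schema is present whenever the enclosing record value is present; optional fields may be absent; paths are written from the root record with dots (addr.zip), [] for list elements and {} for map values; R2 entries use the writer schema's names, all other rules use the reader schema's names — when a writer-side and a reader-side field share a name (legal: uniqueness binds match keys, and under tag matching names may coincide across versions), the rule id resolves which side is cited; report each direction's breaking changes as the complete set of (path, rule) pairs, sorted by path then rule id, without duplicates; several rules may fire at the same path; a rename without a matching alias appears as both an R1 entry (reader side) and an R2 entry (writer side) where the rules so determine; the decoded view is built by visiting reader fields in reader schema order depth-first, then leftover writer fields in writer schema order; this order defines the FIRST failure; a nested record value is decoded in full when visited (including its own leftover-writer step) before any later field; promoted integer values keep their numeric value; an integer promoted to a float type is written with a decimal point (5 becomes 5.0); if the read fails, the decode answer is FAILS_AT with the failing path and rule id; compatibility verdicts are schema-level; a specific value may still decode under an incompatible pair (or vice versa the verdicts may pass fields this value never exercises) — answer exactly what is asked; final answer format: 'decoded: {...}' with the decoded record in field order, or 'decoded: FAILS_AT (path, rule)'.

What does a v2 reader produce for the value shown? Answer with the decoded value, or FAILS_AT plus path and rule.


the writer's type comes first in each Account pair
decode walk for Account under reader schema v2:
  read fails at channel under R1 (no fill)
  => FAILS_AT (channel, R1)
diffs on Account not affecting the asked answer:
  removed field active from record Account -> changes Account's schema-level verdicts only — the decode of this value is the same
  removed field id from record Account -> changes Account's schema-level verdicts only — the decode of this value is the same
  added field zip to record Account: required int64, tag 13, default 40 (in v2 it sits last) -> changes Account's schema-level verdicts only — the decode of this value is the same
  field factor in record Account: optional changed to required -> changes Account's schema-level verdicts only — the decode of this value is the same
  field attempts in record Account: type int64 changed to int32 (its default is dropped) -> changes Account's schema-level verdicts only — the decode of this value is the same

decoded: FAILS_AT (channel, R1)
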